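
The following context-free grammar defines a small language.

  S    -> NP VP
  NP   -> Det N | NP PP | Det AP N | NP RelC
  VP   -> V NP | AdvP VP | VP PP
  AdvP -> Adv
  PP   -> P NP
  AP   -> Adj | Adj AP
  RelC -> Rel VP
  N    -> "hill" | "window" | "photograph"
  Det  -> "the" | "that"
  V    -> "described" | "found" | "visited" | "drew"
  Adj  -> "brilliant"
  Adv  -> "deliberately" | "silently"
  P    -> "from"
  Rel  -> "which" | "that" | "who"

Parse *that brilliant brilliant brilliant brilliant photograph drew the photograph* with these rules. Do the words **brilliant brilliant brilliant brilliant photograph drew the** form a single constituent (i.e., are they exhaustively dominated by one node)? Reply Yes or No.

[S [NP [Det that] [AP [Adj brilliant] [AP [Adj brilliant] [AP [Adj brilliant] [AP [Adj brilliant]]]]] [N photograph]] [VP [V drew] [NP [Det the] [N photograph]]]]
The smallest constituent containing 'brilliant brilliant brilliant brilliant photograph drew the' is the S spanning 'that brilliant brilliant brilliant brilliant photograph drew the photograph'; no single node in the tree dominates exactly the given words.

No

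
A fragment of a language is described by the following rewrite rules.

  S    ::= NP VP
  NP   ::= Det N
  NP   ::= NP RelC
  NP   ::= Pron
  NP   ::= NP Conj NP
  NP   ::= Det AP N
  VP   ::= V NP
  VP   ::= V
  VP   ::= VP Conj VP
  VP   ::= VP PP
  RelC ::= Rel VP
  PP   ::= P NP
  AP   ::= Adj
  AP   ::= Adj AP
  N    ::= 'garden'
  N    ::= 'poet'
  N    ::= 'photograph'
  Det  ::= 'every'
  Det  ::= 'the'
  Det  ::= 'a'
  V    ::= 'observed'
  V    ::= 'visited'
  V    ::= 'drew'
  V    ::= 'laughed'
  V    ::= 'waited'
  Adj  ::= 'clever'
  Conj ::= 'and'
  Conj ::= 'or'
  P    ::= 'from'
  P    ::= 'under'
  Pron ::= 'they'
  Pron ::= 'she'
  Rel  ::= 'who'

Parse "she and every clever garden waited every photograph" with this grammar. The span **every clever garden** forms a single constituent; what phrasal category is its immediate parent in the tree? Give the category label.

S
  NP
    NP
      Pron: she
    Conj: and
    NP
      Det: every
      AP
        Adj: clever
      N: garden
  VP
    V: waited
    NP
      Det: every
      N: photograph
The span 'every clever garden' is the NP node built by NP → Det AP N.
Its mother is the NP built by NP → NP Conj NP.

NP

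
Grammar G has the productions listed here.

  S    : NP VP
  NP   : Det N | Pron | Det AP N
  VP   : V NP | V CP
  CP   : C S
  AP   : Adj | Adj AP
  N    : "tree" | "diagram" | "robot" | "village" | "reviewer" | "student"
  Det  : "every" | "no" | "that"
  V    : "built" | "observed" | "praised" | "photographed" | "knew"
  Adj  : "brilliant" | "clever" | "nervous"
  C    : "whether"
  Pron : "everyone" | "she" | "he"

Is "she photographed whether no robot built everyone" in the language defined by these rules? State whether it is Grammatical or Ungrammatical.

S
  NP
    Pron: she
  VP
    V: photographed
    CP
      C: whether
      S
        NP
          Det: no
          N: robot
        VP
          V: built
          NP
            Pron: everyone
Every word is introduced by a lexical rule and the phrasal rules combine the resulting categories into a single S.

Grammatical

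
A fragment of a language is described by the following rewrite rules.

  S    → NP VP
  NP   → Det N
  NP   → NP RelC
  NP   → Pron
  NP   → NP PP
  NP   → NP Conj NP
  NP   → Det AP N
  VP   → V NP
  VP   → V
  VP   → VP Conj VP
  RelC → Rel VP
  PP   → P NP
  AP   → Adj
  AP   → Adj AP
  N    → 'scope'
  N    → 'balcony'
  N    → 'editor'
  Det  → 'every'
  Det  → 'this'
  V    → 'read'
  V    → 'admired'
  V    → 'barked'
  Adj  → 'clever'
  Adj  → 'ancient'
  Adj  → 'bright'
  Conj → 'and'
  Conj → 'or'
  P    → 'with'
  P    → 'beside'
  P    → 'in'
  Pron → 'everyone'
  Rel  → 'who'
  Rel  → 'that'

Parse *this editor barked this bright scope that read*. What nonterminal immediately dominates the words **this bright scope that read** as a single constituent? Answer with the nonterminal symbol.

[S [NP [Det this] [N editor]] [VP [V barked] [NP [NP [Det this] [AP [Adj bright]] [N scope]] [RelC [Rel that] [VP [V read]]]]]]
The span 'this bright scope that read' is the NP node built by NP → NP RelC.

NP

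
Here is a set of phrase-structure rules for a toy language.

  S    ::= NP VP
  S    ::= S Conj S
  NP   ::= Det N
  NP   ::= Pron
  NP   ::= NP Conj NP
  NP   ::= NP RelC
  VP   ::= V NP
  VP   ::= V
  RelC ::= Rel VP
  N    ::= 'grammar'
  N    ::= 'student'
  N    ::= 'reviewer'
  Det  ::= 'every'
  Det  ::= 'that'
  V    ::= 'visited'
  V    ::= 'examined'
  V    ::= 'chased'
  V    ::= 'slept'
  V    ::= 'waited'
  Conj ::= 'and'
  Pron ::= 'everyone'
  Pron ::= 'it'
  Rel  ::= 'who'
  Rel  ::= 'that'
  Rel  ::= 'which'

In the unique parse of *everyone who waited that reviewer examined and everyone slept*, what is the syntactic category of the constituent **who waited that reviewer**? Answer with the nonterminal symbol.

[S [S [NP [NP [Pron everyone]] [RelC [Rel who] [VP [V waited] [NP [Det that] [N reviewer]]]]] [VP [V examined]]] [Conj and] [S [NP [Pron everyone]] [VP [V slept]]]]
The span 'who waited that reviewer' is the RelC node built by RelC → Rel VP.

RelC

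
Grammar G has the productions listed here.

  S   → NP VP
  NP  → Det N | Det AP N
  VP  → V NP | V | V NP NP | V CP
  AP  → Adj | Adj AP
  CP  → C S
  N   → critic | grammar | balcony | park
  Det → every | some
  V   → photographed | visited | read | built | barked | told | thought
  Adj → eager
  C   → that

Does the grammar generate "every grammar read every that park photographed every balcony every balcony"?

Ungrammatical

A Det word can never sit immediately before a C word in any string this grammar generates, so the substring 'every that' rules out a derivation.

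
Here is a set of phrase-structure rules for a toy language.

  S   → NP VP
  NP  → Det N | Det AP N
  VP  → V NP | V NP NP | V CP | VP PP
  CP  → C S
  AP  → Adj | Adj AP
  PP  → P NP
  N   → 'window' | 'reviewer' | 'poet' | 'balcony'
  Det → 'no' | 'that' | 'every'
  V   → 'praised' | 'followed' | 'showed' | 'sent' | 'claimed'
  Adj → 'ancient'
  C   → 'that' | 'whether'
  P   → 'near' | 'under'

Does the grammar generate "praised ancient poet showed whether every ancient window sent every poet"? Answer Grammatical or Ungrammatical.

Ungrammatical

A V word can never sit immediately before an Adj word in any string this grammar generates, so the substring 'praised ancient' rules out a derivation.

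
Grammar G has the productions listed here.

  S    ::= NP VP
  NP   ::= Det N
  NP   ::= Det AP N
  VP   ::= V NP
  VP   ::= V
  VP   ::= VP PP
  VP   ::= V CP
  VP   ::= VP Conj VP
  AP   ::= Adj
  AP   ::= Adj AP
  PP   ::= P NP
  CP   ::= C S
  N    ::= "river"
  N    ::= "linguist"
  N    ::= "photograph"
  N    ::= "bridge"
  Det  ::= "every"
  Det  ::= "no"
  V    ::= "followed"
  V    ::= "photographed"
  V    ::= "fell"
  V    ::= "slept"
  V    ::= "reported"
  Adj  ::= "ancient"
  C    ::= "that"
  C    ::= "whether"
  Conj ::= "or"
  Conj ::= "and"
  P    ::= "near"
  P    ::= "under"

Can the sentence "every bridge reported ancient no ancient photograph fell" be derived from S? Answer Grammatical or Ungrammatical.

A V word can never sit immediately before an Adj word in any string this grammar generates, so the substring 'reported ancient' rules out a derivation.

Ungrammatical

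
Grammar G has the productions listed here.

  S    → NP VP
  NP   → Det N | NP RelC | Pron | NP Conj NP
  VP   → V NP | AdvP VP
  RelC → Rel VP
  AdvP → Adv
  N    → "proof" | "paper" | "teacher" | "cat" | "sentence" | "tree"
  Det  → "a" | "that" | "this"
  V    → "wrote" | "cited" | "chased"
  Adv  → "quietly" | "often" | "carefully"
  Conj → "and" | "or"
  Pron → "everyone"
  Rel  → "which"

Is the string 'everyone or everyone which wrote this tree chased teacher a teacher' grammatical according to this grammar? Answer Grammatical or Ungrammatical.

Ungrammatical

A V word can never sit immediately before an N word in any string this grammar generates, so the substring 'chased teacher' rules out a derivation.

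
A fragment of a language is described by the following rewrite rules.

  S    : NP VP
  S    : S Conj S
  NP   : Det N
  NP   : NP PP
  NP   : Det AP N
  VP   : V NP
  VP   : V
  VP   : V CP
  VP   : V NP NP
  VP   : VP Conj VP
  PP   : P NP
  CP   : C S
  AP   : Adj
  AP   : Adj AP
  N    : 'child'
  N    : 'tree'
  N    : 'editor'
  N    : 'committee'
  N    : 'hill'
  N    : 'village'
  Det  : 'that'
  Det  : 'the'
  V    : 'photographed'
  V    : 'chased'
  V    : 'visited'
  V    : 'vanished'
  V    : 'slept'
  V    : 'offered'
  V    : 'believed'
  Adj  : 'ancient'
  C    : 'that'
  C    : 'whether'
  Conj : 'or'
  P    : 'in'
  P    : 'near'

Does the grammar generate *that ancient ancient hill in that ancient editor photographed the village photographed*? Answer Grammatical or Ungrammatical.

For S → NP VP, every NP-prefix leaves a non-VP remainder: after 'that ancient ancient hill' the remainder is not a VP; after 'that ancient ancient hill in that ancient editor' the remainder is not a VP. The alternative S rule S → S Conj S likewise has no satisfying split.

Ungrammatical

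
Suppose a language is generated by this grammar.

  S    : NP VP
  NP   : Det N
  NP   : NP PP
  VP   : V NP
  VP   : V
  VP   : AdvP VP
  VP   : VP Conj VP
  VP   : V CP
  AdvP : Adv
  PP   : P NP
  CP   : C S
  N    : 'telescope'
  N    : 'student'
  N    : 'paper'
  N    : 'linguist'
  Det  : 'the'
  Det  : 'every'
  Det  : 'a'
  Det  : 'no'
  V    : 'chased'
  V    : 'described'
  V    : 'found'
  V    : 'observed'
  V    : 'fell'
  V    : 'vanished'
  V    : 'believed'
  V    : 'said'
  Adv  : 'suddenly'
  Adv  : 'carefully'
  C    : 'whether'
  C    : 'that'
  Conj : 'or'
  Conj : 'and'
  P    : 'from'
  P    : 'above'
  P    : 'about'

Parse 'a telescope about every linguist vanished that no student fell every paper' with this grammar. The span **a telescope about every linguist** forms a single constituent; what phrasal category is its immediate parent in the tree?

S
  NP
    NP
      Det: a
      N: telescope
    PP
      P: about
      NP
        Det: every
        N: linguist
  VP
    V: vanished
    CP
      C: that
      S
        NP
          Det: no
          N: student
        VP
          V: fell
          NP
            Det: every
            N: paper
The span 'a telescope about every linguist' is the NP node built by NP → NP PP.
Its mother is the S built by S → NP VP.

S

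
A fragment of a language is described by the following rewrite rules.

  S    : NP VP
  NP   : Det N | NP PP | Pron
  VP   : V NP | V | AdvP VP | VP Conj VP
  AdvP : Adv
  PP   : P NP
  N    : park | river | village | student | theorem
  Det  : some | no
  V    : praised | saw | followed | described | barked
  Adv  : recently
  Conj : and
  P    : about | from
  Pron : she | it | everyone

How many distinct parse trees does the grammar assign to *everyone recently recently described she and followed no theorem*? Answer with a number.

Two of the 3 distinct bracketings:
[S [NP [Pron everyone]] [VP [AdvP [Adv recently]] [VP [AdvP [Adv recently]] [VP [VP [V described] [NP [Pron she]]] [Conj and] [VP [V followed] [NP [Det no] [N theorem]]]]]]]
[S [NP [Pron everyone]] [VP [AdvP [Adv recently]] [VP [VP [AdvP [Adv recently]] [VP [V described] [NP [Pron she]]]] [Conj and] [VP [V followed] [NP [Det no] [N theorem]]]]]]
The trees differ in how a recursive rule is bracketed over the same span.

3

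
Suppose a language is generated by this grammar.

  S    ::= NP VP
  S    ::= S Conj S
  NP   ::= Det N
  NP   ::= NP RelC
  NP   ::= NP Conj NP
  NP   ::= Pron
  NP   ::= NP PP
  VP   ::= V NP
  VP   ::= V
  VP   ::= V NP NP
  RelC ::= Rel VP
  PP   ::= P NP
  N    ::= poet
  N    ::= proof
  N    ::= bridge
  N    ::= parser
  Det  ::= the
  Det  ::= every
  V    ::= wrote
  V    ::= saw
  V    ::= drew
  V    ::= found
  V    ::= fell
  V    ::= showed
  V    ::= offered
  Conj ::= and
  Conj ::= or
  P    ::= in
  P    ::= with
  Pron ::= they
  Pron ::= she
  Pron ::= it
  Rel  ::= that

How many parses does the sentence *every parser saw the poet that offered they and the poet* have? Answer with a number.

Two of the 3 distinct bracketings:
[S [NP [Det every] [N parser]] [VP [V saw] [NP [NP [Det the] [N poet]] [RelC [Rel that] [VP [V offered] [NP [NP [Pron they]] [Conj and] [NP [Det the] [N poet]]]]]]]]
[S [NP [Det every] [N parser]] [VP [V saw] [NP [NP [NP [Det the] [N poet]] [RelC [Rel that] [VP [V offered] [NP [Pron they]]]]] [Conj and] [NP [Det the] [N poet]]]]]
The trees differ in how a recursive rule is bracketed over the same span.

3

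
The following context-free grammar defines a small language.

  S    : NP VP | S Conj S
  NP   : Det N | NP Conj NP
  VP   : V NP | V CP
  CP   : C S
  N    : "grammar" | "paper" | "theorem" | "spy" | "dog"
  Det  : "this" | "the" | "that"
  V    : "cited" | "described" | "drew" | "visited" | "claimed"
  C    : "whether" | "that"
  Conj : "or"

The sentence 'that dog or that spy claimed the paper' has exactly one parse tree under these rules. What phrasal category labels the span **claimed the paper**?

VP

[S [NP [NP [Det that] [N dog]] [Conj or] [NP [Det that] [N spy]]] [VP [V claimed] [NP [Det the] [N paper]]]]
The span 'claimed the paper' is the VP node built by VP → V NP.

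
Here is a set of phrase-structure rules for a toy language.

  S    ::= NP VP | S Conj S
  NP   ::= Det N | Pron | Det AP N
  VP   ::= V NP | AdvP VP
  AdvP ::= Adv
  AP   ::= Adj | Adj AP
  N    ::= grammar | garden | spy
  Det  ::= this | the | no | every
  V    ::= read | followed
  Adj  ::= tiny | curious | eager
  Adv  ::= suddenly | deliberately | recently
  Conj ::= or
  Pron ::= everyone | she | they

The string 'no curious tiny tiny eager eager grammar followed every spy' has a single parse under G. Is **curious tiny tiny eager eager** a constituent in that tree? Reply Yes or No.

Yes

[S [NP [Det no] [AP [Adj curious] [AP [Adj tiny] [AP [Adj tiny] [AP [Adj eager] [AP [Adj eager]]]]]] [N grammar]] [VP [V followed] [NP [Det every] [N spy]]]]
The words 'curious tiny tiny eager eager' are exhaustively dominated by a single AP node (built by AP → Adj AP), so they form a constituent.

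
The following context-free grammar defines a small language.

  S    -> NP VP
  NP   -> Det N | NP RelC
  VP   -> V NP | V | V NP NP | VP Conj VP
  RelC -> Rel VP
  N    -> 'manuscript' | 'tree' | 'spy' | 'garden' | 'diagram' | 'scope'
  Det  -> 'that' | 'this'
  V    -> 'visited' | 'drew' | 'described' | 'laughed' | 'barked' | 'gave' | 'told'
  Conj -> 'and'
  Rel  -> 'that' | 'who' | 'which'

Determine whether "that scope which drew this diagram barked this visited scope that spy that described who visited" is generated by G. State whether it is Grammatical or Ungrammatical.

A Det word can never sit immediately before a V word in any string this grammar generates, so the substring 'this visited' rules out a derivation.

Ungrammatical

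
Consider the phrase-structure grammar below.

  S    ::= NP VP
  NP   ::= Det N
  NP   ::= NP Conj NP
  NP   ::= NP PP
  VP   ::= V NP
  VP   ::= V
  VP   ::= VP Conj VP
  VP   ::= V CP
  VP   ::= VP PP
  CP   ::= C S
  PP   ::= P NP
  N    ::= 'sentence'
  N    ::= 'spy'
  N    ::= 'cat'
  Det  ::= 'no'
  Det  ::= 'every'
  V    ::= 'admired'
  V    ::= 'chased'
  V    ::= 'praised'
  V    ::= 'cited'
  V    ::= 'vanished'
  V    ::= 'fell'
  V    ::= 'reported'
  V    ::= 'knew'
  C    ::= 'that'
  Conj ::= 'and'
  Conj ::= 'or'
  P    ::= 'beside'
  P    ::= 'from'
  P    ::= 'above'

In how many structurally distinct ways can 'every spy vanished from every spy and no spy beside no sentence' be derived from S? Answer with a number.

Two of the 3 distinct bracketings:
[S [NP [Det every] [N spy]] [VP [VP [V vanished]] [PP [P from] [NP [NP [Det every] [N spy]] [Conj and] [NP [NP [Det no] [N spy]] [PP [P beside] [NP [Det no] [N sentence]]]]]]]]
[S [NP [Det every] [N spy]] [VP [VP [V vanished]] [PP [P from] [NP [NP [NP [Det every] [N spy]] [Conj and] [NP [Det no] [N spy]]] [PP [P beside] [NP [Det no] [N sentence]]]]]]]
The trees differ in how a recursive rule is bracketed over the same span.

3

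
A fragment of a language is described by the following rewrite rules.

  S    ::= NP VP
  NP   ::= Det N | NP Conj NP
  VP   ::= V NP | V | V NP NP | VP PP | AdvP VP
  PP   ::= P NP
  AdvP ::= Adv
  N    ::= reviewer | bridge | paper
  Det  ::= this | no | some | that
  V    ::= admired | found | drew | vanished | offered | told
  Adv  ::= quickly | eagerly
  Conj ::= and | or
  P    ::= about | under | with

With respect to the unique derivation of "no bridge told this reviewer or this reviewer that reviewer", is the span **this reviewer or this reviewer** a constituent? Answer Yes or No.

[S [NP [Det no] [N bridge]] [VP [V told] [NP [NP [Det this] [N reviewer]] [Conj or] [NP [Det this] [N reviewer]]] [NP [Det that] [N reviewer]]]]
The words 'this reviewer or this reviewer' are exhaustively dominated by a single NP node (built by NP → NP Conj NP), so they form a constituent.

Yes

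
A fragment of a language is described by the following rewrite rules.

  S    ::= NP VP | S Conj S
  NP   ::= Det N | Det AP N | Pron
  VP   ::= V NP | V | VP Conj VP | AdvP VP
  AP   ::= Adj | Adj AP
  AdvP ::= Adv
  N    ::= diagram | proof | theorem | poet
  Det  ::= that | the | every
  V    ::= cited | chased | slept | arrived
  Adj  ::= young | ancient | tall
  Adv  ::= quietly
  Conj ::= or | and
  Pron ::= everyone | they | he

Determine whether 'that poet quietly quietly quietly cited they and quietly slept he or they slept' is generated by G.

Grammatical

[S [S [NP [Det that] [N poet]] [VP [VP [AdvP [Adv quietly]] [VP [AdvP [Adv quietly]] [VP [AdvP [Adv quietly]] [VP [V cited] [NP [Pron they]]]]]] [Conj and] [VP [AdvP [Adv quietly]] [VP [V slept] [NP [Pron he]]]]]] [Conj or] [S [NP [Pron they]] [VP [V slept]]]]
Every word is introduced by a lexical rule and the phrasal rules combine the resulting categories into a single S.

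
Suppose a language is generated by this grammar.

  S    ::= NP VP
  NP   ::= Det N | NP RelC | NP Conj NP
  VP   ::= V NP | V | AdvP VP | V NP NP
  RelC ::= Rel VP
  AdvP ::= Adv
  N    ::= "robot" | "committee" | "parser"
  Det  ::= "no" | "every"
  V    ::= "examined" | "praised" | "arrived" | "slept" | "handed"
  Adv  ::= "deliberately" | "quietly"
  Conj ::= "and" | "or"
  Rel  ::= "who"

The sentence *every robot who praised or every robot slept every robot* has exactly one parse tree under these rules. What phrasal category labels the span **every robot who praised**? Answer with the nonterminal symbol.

NP

[S [NP [NP [NP [Det every] [N robot]] [RelC [Rel who] [VP [V praised]]]] [Conj or] [NP [Det every] [N robot]]] [VP [V slept] [NP [Det every] [N robot]]]]
The span 'every robot who praised' is the NP node built by NP → NP RelC.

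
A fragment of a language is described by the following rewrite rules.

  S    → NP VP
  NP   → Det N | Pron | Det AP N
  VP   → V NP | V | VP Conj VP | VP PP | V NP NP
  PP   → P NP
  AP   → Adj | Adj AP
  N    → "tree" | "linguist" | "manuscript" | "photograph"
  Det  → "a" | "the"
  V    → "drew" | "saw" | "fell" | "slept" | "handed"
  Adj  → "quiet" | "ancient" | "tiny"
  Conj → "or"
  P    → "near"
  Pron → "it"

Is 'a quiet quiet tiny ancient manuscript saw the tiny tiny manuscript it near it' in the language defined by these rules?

[S [NP [Det a] [AP [Adj quiet] [AP [Adj quiet] [AP [Adj tiny] [AP [Adj ancient]]]]] [N manuscript]] [VP [VP [V saw] [NP [Det the] [AP [Adj tiny] [AP [Adj tiny]]] [N manuscript]] [NP [Pron it]]] [PP [P near] [NP [Pron it]]]]]
The bracketing above is licensed at every node by one of the given productions, with S at the root.

Grammatical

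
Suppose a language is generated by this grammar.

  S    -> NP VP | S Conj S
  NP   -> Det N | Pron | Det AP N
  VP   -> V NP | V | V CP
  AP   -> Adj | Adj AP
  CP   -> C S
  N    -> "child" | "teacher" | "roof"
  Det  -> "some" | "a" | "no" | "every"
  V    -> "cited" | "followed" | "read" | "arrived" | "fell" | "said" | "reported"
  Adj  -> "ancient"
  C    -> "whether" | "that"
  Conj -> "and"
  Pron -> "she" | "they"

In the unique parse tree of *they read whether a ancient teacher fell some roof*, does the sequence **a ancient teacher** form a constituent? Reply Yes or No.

Yes

[S [NP [Pron they]] [VP [V read] [CP [C whether] [S [NP [Det a] [AP [Adj ancient]] [N teacher]] [VP [V fell] [NP [Det some] [N roof]]]]]]]
The words 'a ancient teacher' are exhaustively dominated by a single NP node (built by NP → Det AP N), so they form a constituent.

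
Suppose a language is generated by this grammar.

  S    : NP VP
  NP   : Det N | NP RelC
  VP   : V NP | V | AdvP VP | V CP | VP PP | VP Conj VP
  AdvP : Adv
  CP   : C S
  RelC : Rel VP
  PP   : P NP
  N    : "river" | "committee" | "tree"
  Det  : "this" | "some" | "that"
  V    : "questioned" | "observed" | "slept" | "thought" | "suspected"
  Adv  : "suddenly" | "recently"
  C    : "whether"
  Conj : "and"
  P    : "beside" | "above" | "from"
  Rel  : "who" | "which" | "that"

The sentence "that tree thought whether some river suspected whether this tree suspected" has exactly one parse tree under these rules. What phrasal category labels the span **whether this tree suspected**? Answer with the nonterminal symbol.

S
  NP
    Det: that
    N: tree
  VP
    V: thought
    CP
      C: whether
      S
        NP
          Det: some
          N: river
        VP
          V: suspected
          CP
            C: whether
            S
              NP
                Det: this
                N: tree
              VP
                V: suspected
The span 'whether this tree suspected' is the CP node built by CP → C S.

CP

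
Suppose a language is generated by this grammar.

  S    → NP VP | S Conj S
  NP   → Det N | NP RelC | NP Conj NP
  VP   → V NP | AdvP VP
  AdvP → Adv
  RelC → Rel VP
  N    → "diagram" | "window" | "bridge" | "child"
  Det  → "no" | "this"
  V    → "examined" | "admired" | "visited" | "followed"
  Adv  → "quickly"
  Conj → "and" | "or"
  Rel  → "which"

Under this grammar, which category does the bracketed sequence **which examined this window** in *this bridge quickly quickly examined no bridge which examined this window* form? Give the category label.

RelC

[S [NP [Det this] [N bridge]] [VP [AdvP [Adv quickly]] [VP [AdvP [Adv quickly]] [VP [V examined] [NP [NP [Det no] [N bridge]] [RelC [Rel which] [VP [V examined] [NP [Det this] [N window]]]]]]]]]
The span 'which examined this window' is the RelC node built by RelC → Rel VP.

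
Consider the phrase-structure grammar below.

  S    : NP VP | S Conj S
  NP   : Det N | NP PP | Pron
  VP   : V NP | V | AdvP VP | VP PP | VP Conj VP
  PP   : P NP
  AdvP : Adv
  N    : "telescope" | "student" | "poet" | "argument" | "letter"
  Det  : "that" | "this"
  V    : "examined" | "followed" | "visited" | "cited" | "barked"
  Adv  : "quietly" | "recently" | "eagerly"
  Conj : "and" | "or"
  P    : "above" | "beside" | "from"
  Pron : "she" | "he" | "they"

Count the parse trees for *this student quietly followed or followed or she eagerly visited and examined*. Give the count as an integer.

4

Two of the 4 distinct bracketings:
[S [S [NP [Det this] [N student]] [VP [AdvP [Adv quietly]] [VP [VP [V followed]] [Conj or] [VP [V followed]]]]] [Conj or] [S [NP [Pron she]] [VP [AdvP [Adv eagerly]] [VP [VP [V visited]] [Conj and] [VP [V examined]]]]]]
[S [S [NP [Det this] [N student]] [VP [AdvP [Adv quietly]] [VP [VP [V followed]] [Conj or] [VP [V followed]]]]] [Conj or] [S [NP [Pron she]] [VP [VP [AdvP [Adv eagerly]] [VP [V visited]]] [Conj and] [VP [V examined]]]]]
The trees differ in how a recursive rule is bracketed over the same span.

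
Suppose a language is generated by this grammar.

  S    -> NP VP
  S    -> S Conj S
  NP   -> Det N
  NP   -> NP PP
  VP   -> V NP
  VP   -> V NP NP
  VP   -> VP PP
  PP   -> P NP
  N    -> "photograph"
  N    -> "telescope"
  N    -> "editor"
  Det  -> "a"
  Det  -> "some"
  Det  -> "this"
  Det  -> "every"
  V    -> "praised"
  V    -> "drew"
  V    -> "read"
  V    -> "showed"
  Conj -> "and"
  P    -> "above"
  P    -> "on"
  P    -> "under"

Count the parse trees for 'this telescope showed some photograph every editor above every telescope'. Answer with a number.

2

The two bracketings:
[S [NP [Det this] [N telescope]] [VP [V showed] [NP [Det some] [N photograph]] [NP [NP [Det every] [N editor]] [PP [P above] [NP [Det every] [N telescope]]]]]]
[S [NP [Det this] [N telescope]] [VP [VP [V showed] [NP [Det some] [N photograph]] [NP [Det every] [N editor]]] [PP [P above] [NP [Det every] [N telescope]]]]]
The difference turns on whether NP → NP PP is used at the relevant span, versus an alternative expansion of NP.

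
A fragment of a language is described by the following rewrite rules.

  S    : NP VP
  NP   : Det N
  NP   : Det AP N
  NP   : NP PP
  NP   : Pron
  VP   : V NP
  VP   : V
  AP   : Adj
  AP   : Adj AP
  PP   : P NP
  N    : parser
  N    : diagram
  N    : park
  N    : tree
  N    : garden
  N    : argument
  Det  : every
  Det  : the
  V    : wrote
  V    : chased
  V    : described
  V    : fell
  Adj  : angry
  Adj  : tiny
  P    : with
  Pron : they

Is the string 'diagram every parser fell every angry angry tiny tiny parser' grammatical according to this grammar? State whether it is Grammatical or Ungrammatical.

An N word can never sit immediately before a Det word in any string this grammar generates, so the substring 'diagram every' rules out a derivation.

Ungrammatical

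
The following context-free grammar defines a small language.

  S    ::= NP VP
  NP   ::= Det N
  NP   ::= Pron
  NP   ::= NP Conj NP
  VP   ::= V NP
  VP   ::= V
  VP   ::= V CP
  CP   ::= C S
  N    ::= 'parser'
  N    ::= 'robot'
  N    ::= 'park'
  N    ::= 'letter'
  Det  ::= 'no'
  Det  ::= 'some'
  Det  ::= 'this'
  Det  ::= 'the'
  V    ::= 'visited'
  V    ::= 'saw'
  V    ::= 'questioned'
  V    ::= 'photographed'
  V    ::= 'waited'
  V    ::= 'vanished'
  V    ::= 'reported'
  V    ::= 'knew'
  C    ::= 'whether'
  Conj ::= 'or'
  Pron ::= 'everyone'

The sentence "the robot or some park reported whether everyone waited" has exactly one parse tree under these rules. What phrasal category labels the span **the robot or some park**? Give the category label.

[S [NP [NP [Det the] [N robot]] [Conj or] [NP [Det some] [N park]]] [VP [V reported] [CP [C whether] [S [NP [Pron everyone]] [VP [V waited]]]]]]
The span 'the robot or some park' is the NP node built by NP → NP Conj NP.

NP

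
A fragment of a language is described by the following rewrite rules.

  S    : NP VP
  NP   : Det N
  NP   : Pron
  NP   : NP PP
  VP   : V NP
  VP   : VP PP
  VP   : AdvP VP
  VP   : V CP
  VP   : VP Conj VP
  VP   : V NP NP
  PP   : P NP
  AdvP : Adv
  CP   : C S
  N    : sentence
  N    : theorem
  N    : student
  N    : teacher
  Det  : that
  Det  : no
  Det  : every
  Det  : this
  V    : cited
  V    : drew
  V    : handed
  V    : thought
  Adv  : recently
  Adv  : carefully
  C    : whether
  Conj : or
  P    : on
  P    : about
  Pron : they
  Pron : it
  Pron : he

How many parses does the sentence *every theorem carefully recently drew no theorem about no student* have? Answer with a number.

Two of the 4 distinct bracketings:
[S [NP [Det every] [N theorem]] [VP [VP [AdvP [Adv carefully]] [VP [AdvP [Adv recently]] [VP [V drew] [NP [Det no] [N theorem]]]]] [PP [P about] [NP [Det no] [N student]]]]]
[S [NP [Det every] [N theorem]] [VP [AdvP [Adv carefully]] [VP [VP [AdvP [Adv recently]] [VP [V drew] [NP [Det no] [N theorem]]]] [PP [P about] [NP [Det no] [N student]]]]]]
The trees differ in how a recursive rule is bracketed over the same span.

4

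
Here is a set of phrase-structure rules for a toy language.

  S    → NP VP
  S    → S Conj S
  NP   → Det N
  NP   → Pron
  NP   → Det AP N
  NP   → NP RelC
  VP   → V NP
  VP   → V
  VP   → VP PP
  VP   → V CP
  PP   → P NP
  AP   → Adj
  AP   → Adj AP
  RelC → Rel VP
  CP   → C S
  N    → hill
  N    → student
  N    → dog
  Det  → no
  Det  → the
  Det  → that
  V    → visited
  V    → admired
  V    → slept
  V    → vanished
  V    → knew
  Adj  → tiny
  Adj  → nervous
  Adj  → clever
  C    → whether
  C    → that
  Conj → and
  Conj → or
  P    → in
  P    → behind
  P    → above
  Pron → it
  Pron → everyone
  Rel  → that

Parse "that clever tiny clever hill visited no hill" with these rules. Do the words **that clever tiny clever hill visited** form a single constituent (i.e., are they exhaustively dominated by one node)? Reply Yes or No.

[S [NP [Det that] [AP [Adj clever] [AP [Adj tiny] [AP [Adj clever]]]] [N hill]] [VP [V visited] [NP [Det no] [N hill]]]]
The smallest constituent containing 'that clever tiny clever hill visited' is the S spanning 'that clever tiny clever hill visited no hill'; no single node in the tree dominates exactly the given words.

No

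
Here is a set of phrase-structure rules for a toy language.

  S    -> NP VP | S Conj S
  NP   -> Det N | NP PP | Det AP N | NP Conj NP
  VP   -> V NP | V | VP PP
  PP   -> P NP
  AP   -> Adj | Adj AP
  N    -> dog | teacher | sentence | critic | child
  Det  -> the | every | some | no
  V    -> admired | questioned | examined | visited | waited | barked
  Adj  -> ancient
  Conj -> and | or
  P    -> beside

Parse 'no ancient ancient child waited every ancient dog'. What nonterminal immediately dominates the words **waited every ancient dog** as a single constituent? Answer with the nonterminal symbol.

S
  NP
    Det: no
    AP
      Adj: ancient
      AP
        Adj: ancient
    N: child
  VP
    V: waited
    NP
      Det: every
      AP
        Adj: ancient
      N: dog
The span 'waited every ancient dog' is the VP node built by VP → V NP.

VP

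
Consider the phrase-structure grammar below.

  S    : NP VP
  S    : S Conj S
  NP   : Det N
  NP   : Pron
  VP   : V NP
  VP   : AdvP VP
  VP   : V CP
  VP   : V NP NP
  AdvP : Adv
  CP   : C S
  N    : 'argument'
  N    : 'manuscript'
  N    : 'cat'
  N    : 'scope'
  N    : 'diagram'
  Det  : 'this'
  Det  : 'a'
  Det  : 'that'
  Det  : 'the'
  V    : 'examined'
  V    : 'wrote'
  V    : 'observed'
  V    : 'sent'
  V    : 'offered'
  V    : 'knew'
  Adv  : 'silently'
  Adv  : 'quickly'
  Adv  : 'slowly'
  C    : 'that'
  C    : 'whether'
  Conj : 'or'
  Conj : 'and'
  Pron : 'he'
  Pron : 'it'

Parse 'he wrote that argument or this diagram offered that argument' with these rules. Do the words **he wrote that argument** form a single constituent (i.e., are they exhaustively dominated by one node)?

[S [S [NP [Pron he]] [VP [V wrote] [NP [Det that] [N argument]]]] [Conj or] [S [NP [Det this] [N diagram]] [VP [V offered] [NP [Det that] [N argument]]]]]
The words 'he wrote that argument' are exhaustively dominated by a single S node (built by S → NP VP), so they form a constituent.

Yes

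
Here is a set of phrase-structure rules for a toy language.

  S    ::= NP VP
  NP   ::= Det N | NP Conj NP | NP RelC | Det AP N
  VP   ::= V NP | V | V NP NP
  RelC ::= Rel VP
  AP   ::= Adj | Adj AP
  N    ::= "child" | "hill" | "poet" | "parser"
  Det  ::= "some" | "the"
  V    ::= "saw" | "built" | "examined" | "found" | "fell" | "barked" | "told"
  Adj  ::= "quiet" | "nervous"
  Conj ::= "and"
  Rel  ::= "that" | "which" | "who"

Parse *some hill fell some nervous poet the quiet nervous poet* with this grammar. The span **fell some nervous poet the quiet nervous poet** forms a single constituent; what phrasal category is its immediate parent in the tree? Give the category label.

[S [NP [Det some] [N hill]] [VP [V fell] [NP [Det some] [AP [Adj nervous]] [N poet]] [NP [Det the] [AP [Adj quiet] [AP [Adj nervous]]] [N poet]]]]
The span 'fell some nervous poet the quiet nervous poet' is the VP node built by VP → V NP NP.
Its mother is the S built by S → NP VP.

S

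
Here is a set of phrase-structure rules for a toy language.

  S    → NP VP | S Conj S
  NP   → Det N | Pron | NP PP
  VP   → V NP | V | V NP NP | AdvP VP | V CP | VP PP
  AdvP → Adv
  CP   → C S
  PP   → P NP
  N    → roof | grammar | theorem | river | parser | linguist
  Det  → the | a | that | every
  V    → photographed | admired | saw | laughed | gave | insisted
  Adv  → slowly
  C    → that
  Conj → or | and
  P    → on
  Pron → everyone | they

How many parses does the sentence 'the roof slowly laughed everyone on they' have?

3

Two of the 3 distinct bracketings:
[S [NP [Det the] [N roof]] [VP [AdvP [Adv slowly]] [VP [V laughed] [NP [NP [Pron everyone]] [PP [P on] [NP [Pron they]]]]]]]
[S [NP [Det the] [N roof]] [VP [AdvP [Adv slowly]] [VP [VP [V laughed] [NP [Pron everyone]]] [PP [P on] [NP [Pron they]]]]]]
The difference turns on whether NP → NP PP is used at the relevant span, versus an alternative expansion of NP.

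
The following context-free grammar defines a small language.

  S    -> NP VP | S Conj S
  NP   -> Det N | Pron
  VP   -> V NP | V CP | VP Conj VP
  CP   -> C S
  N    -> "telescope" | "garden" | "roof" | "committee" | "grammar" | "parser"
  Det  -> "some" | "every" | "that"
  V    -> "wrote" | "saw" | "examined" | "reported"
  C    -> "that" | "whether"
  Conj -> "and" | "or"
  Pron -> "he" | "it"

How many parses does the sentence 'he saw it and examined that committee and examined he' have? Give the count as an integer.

2

The two bracketings:
[S [NP [Pron he]] [VP [VP [V saw] [NP [Pron it]]] [Conj and] [VP [VP [V examined] [NP [Det that] [N committee]]] [Conj and] [VP [V examined] [NP [Pron he]]]]]]
[S [NP [Pron he]] [VP [VP [VP [V saw] [NP [Pron it]]] [Conj and] [VP [V examined] [NP [Det that] [N committee]]]] [Conj and] [VP [V examined] [NP [Pron he]]]]]
The trees differ in how a recursive rule is bracketed over the same span.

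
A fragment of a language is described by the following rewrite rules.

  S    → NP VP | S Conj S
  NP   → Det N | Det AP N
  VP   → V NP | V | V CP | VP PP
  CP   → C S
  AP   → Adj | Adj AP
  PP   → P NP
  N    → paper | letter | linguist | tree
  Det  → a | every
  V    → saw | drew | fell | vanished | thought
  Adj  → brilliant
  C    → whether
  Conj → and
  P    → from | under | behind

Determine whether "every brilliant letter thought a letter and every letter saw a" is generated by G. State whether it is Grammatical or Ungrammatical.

Ungrammatical

For S → NP VP, the only prefix that parses as NP is 'every brilliant letter', but the remainder 'thought a letter and every letter saw a' is not a VP under these rules. The alternative S rule S → S Conj S likewise has no satisfying split.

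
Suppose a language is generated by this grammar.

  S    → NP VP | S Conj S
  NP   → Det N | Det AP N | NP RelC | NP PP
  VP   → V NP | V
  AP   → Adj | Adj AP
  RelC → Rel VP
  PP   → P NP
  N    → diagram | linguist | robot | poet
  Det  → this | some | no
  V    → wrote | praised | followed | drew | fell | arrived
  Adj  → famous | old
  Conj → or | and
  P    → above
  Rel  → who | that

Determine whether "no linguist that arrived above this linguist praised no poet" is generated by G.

[S [NP [NP [NP [Det no] [N linguist]] [RelC [Rel that] [VP [V arrived]]]] [PP [P above] [NP [Det this] [N linguist]]]] [VP [V praised] [NP [Det no] [N poet]]]]
The bracketing above is licensed at every node by one of the given productions, with S at the root.

Grammatical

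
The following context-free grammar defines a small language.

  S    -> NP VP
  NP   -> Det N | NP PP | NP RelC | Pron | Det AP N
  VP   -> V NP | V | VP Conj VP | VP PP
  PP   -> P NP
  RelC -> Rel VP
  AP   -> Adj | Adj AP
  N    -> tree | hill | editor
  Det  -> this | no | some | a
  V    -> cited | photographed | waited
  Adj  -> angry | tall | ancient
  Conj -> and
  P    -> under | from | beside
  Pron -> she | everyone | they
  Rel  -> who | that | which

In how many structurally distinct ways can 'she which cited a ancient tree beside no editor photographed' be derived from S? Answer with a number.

3

Two of the 3 distinct bracketings:
[S [NP [NP [NP [Pron she]] [RelC [Rel which] [VP [V cited] [NP [Det a] [AP [Adj ancient]] [N tree]]]]] [PP [P beside] [NP [Det no] [N editor]]]] [VP [V photographed]]]
[S [NP [NP [Pron she]] [RelC [Rel which] [VP [V cited] [NP [NP [Det a] [AP [Adj ancient]] [N tree]] [PP [P beside] [NP [Det no] [N editor]]]]]]] [VP [V photographed]]]
The trees differ in how a recursive rule is bracketed over the same span.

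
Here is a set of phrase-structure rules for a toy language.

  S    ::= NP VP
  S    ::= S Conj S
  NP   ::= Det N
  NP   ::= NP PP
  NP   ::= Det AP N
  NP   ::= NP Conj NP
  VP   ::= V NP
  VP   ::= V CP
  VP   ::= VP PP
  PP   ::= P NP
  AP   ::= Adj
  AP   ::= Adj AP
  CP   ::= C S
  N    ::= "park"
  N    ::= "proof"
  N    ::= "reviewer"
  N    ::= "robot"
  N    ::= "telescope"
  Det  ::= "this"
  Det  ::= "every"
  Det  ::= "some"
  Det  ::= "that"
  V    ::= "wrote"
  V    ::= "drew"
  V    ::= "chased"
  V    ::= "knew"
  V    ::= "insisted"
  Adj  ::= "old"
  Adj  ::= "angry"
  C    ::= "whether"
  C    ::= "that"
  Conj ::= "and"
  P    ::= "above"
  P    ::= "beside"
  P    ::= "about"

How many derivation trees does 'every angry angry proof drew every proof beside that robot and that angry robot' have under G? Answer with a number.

3

Two of the 3 distinct bracketings:
[S [NP [Det every] [AP [Adj angry] [AP [Adj angry]]] [N proof]] [VP [V drew] [NP [NP [Det every] [N proof]] [PP [P beside] [NP [NP [Det that] [N robot]] [Conj and] [NP [Det that] [AP [Adj angry]] [N robot]]]]]]]
[S [NP [Det every] [AP [Adj angry] [AP [Adj angry]]] [N proof]] [VP [V drew] [NP [NP [NP [Det every] [N proof]] [PP [P beside] [NP [Det that] [N robot]]]] [Conj and] [NP [Det that] [AP [Adj angry]] [N robot]]]]]
The trees differ in how a recursive rule is bracketed over the same span.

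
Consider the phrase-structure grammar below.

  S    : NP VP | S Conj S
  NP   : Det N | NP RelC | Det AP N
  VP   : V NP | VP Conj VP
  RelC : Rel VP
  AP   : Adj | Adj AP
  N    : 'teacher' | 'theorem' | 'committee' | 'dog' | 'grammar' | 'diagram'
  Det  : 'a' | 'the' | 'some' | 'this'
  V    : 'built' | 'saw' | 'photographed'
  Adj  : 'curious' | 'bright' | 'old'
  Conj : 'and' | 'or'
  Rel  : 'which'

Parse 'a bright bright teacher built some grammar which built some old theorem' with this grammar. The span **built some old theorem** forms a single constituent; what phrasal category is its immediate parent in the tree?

S
  NP
    Det: a
    AP
      Adj: bright
      AP
        Adj: bright
    N: teacher
  VP
    V: built
    NP
      NP
        Det: some
        N: grammar
      RelC
        Rel: which
        VP
          V: built
          NP
            Det: some
            AP
              Adj: old
            N: theorem
The span 'built some old theorem' is the VP node built by VP → V NP.
Its mother is the RelC built by RelC → Rel VP.

RelC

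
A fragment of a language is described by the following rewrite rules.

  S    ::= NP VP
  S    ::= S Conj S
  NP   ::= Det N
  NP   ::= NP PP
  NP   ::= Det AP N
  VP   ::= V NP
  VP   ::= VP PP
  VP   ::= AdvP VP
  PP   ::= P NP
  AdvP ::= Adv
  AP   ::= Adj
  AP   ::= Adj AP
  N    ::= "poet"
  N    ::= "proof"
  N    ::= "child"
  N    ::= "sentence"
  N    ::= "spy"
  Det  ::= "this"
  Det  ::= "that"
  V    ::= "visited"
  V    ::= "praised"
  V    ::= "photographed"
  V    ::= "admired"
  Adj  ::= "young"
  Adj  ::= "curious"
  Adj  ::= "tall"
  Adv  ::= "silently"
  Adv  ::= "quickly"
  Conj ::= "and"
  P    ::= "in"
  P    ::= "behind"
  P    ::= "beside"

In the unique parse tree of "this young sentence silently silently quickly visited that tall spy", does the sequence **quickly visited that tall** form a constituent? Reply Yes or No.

No

[S [NP [Det this] [AP [Adj young]] [N sentence]] [VP [AdvP [Adv silently]] [VP [AdvP [Adv silently]] [VP [AdvP [Adv quickly]] [VP [V visited] [NP [Det that] [AP [Adj tall]] [N spy]]]]]]]
The smallest constituent containing 'quickly visited that tall' is the VP spanning 'quickly visited that tall spy'; no single node in the tree dominates exactly the given words.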